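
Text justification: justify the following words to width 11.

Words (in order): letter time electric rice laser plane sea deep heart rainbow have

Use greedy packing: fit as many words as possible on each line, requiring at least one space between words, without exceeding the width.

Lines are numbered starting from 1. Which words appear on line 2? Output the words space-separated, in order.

Line 1: ['letter', 'time'] (min_width=11, slack=0)
Line 2: ['electric'] (min_width=8, slack=3)
Line 3: ['rice', 'laser'] (min_width=10, slack=1)
Line 4: ['plane', 'sea'] (min_width=9, slack=2)
Line 5: ['deep', 'heart'] (min_width=10, slack=1)
Line 6: ['rainbow'] (min_width=7, slack=4)
Line 7: ['have'] (min_width=4, slack=7)

Answer: electric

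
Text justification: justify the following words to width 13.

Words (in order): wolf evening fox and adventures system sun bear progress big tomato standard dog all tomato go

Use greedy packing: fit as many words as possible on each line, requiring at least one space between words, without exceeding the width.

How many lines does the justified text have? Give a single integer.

Answer: 8

Derivation:
Line 1: ['wolf', 'evening'] (min_width=12, slack=1)
Line 2: ['fox', 'and'] (min_width=7, slack=6)
Line 3: ['adventures'] (min_width=10, slack=3)
Line 4: ['system', 'sun'] (min_width=10, slack=3)
Line 5: ['bear', 'progress'] (min_width=13, slack=0)
Line 6: ['big', 'tomato'] (min_width=10, slack=3)
Line 7: ['standard', 'dog'] (min_width=12, slack=1)
Line 8: ['all', 'tomato', 'go'] (min_width=13, slack=0)
Total lines: 8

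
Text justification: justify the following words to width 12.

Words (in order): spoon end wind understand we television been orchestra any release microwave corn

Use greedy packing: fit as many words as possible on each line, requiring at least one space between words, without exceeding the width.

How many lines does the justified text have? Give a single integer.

Line 1: ['spoon', 'end'] (min_width=9, slack=3)
Line 2: ['wind'] (min_width=4, slack=8)
Line 3: ['understand'] (min_width=10, slack=2)
Line 4: ['we'] (min_width=2, slack=10)
Line 5: ['television'] (min_width=10, slack=2)
Line 6: ['been'] (min_width=4, slack=8)
Line 7: ['orchestra'] (min_width=9, slack=3)
Line 8: ['any', 'release'] (min_width=11, slack=1)
Line 9: ['microwave'] (min_width=9, slack=3)
Line 10: ['corn'] (min_width=4, slack=8)
Total lines: 10

Answer: 10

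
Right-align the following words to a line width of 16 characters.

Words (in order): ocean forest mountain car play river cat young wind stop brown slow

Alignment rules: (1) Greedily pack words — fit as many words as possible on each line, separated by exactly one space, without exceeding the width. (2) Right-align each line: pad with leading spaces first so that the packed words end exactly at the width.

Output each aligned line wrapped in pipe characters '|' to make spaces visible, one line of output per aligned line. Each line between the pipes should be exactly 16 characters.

Answer: |    ocean forest|
|    mountain car|
|  play river cat|
| young wind stop|
|      brown slow|

Derivation:
Line 1: ['ocean', 'forest'] (min_width=12, slack=4)
Line 2: ['mountain', 'car'] (min_width=12, slack=4)
Line 3: ['play', 'river', 'cat'] (min_width=14, slack=2)
Line 4: ['young', 'wind', 'stop'] (min_width=15, slack=1)
Line 5: ['brown', 'slow'] (min_width=10, slack=6)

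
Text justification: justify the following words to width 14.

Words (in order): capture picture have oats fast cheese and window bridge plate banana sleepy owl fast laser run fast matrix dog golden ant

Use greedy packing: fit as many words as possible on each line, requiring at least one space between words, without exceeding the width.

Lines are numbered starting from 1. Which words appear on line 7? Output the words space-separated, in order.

Line 1: ['capture'] (min_width=7, slack=7)
Line 2: ['picture', 'have'] (min_width=12, slack=2)
Line 3: ['oats', 'fast'] (min_width=9, slack=5)
Line 4: ['cheese', 'and'] (min_width=10, slack=4)
Line 5: ['window', 'bridge'] (min_width=13, slack=1)
Line 6: ['plate', 'banana'] (min_width=12, slack=2)
Line 7: ['sleepy', 'owl'] (min_width=10, slack=4)
Line 8: ['fast', 'laser', 'run'] (min_width=14, slack=0)
Line 9: ['fast', 'matrix'] (min_width=11, slack=3)
Line 10: ['dog', 'golden', 'ant'] (min_width=14, slack=0)

Answer: sleepy owl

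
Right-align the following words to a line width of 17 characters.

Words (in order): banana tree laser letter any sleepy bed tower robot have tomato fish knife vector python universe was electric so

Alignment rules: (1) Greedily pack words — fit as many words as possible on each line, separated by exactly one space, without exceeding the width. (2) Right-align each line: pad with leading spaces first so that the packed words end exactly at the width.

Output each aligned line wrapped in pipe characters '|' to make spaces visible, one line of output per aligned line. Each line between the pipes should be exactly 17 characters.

Answer: |banana tree laser|
|letter any sleepy|
|  bed tower robot|
| have tomato fish|
|     knife vector|
|  python universe|
|  was electric so|

Derivation:
Line 1: ['banana', 'tree', 'laser'] (min_width=17, slack=0)
Line 2: ['letter', 'any', 'sleepy'] (min_width=17, slack=0)
Line 3: ['bed', 'tower', 'robot'] (min_width=15, slack=2)
Line 4: ['have', 'tomato', 'fish'] (min_width=16, slack=1)
Line 5: ['knife', 'vector'] (min_width=12, slack=5)
Line 6: ['python', 'universe'] (min_width=15, slack=2)
Line 7: ['was', 'electric', 'so'] (min_width=15, slack=2)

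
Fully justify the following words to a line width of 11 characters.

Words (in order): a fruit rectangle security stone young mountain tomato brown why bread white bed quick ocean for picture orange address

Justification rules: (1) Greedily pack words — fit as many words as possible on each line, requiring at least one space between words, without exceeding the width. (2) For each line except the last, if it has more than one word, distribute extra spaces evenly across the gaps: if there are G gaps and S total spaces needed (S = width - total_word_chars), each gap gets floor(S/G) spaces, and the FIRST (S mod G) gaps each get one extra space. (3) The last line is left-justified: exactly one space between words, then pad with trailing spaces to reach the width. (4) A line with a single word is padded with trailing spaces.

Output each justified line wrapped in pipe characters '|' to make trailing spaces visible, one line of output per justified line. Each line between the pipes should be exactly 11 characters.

Answer: |a     fruit|
|rectangle  |
|security   |
|stone young|
|mountain   |
|tomato     |
|brown   why|
|bread white|
|bed   quick|
|ocean   for|
|picture    |
|orange     |
|address    |

Derivation:
Line 1: ['a', 'fruit'] (min_width=7, slack=4)
Line 2: ['rectangle'] (min_width=9, slack=2)
Line 3: ['security'] (min_width=8, slack=3)
Line 4: ['stone', 'young'] (min_width=11, slack=0)
Line 5: ['mountain'] (min_width=8, slack=3)
Line 6: ['tomato'] (min_width=6, slack=5)
Line 7: ['brown', 'why'] (min_width=9, slack=2)
Line 8: ['bread', 'white'] (min_width=11, slack=0)
Line 9: ['bed', 'quick'] (min_width=9, slack=2)
Line 10: ['ocean', 'for'] (min_width=9, slack=2)
Line 11: ['picture'] (min_width=7, slack=4)
Line 12: ['orange'] (min_width=6, slack=5)
Line 13: ['address'] (min_width=7, slack=4)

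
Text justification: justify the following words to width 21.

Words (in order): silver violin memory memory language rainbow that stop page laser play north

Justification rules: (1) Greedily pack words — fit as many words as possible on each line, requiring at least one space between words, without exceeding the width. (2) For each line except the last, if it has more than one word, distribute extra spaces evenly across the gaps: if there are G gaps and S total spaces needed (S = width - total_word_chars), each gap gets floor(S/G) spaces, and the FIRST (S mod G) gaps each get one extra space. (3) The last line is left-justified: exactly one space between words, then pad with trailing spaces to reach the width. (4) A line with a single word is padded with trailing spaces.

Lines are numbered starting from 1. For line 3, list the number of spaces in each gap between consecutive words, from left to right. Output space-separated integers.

Answer: 3 3

Derivation:
Line 1: ['silver', 'violin', 'memory'] (min_width=20, slack=1)
Line 2: ['memory', 'language'] (min_width=15, slack=6)
Line 3: ['rainbow', 'that', 'stop'] (min_width=17, slack=4)
Line 4: ['page', 'laser', 'play', 'north'] (min_width=21, slack=0)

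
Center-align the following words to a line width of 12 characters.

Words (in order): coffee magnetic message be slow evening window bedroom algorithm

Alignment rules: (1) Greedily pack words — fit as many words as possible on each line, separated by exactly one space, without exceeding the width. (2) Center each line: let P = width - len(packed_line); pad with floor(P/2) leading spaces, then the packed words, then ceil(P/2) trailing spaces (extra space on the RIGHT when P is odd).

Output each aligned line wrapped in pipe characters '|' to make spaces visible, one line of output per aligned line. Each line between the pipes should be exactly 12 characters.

Line 1: ['coffee'] (min_width=6, slack=6)
Line 2: ['magnetic'] (min_width=8, slack=4)
Line 3: ['message', 'be'] (min_width=10, slack=2)
Line 4: ['slow', 'evening'] (min_width=12, slack=0)
Line 5: ['window'] (min_width=6, slack=6)
Line 6: ['bedroom'] (min_width=7, slack=5)
Line 7: ['algorithm'] (min_width=9, slack=3)

Answer: |   coffee   |
|  magnetic  |
| message be |
|slow evening|
|   window   |
|  bedroom   |
| algorithm  |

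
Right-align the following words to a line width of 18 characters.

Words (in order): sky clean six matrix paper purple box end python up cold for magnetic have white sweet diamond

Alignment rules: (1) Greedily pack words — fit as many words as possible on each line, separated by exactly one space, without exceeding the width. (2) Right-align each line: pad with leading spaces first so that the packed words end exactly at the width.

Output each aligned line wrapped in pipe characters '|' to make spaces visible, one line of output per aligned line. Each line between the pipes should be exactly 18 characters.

Answer: |     sky clean six|
|      matrix paper|
|    purple box end|
|python up cold for|
|     magnetic have|
|       white sweet|
|           diamond|

Derivation:
Line 1: ['sky', 'clean', 'six'] (min_width=13, slack=5)
Line 2: ['matrix', 'paper'] (min_width=12, slack=6)
Line 3: ['purple', 'box', 'end'] (min_width=14, slack=4)
Line 4: ['python', 'up', 'cold', 'for'] (min_width=18, slack=0)
Line 5: ['magnetic', 'have'] (min_width=13, slack=5)
Line 6: ['white', 'sweet'] (min_width=11, slack=7)
Line 7: ['diamond'] (min_width=7, slack=11)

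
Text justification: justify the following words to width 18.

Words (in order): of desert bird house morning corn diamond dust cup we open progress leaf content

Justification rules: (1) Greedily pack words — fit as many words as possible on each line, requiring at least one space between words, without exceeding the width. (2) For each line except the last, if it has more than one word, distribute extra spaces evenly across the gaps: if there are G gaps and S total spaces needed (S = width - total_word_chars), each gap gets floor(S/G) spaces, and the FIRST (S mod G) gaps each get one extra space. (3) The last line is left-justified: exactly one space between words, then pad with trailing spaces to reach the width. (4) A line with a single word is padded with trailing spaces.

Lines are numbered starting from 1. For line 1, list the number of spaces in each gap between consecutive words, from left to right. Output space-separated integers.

Answer: 3 3

Derivation:
Line 1: ['of', 'desert', 'bird'] (min_width=14, slack=4)
Line 2: ['house', 'morning', 'corn'] (min_width=18, slack=0)
Line 3: ['diamond', 'dust', 'cup'] (min_width=16, slack=2)
Line 4: ['we', 'open', 'progress'] (min_width=16, slack=2)
Line 5: ['leaf', 'content'] (min_width=12, slack=6)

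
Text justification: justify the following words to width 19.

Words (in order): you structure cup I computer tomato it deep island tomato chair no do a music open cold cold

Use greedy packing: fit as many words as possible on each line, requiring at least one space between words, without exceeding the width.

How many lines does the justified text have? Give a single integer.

Line 1: ['you', 'structure', 'cup', 'I'] (min_width=19, slack=0)
Line 2: ['computer', 'tomato', 'it'] (min_width=18, slack=1)
Line 3: ['deep', 'island', 'tomato'] (min_width=18, slack=1)
Line 4: ['chair', 'no', 'do', 'a', 'music'] (min_width=19, slack=0)
Line 5: ['open', 'cold', 'cold'] (min_width=14, slack=5)
Total lines: 5

Answer: 5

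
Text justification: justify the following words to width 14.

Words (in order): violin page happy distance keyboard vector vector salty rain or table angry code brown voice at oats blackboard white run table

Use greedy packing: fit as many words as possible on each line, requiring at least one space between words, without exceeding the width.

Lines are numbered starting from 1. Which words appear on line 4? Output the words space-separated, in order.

Answer: vector vector

Derivation:
Line 1: ['violin', 'page'] (min_width=11, slack=3)
Line 2: ['happy', 'distance'] (min_width=14, slack=0)
Line 3: ['keyboard'] (min_width=8, slack=6)
Line 4: ['vector', 'vector'] (min_width=13, slack=1)
Line 5: ['salty', 'rain', 'or'] (min_width=13, slack=1)
Line 6: ['table', 'angry'] (min_width=11, slack=3)
Line 7: ['code', 'brown'] (min_width=10, slack=4)
Line 8: ['voice', 'at', 'oats'] (min_width=13, slack=1)
Line 9: ['blackboard'] (min_width=10, slack=4)
Line 10: ['white', 'run'] (min_width=9, slack=5)
Line 11: ['table'] (min_width=5, slack=9)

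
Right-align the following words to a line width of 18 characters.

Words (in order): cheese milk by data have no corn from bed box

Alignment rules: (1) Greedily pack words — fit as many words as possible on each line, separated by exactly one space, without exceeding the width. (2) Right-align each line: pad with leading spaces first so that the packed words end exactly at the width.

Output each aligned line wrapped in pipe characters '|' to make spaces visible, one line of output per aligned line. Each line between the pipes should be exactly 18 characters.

Line 1: ['cheese', 'milk', 'by'] (min_width=14, slack=4)
Line 2: ['data', 'have', 'no', 'corn'] (min_width=17, slack=1)
Line 3: ['from', 'bed', 'box'] (min_width=12, slack=6)

Answer: |    cheese milk by|
| data have no corn|
|      from bed box|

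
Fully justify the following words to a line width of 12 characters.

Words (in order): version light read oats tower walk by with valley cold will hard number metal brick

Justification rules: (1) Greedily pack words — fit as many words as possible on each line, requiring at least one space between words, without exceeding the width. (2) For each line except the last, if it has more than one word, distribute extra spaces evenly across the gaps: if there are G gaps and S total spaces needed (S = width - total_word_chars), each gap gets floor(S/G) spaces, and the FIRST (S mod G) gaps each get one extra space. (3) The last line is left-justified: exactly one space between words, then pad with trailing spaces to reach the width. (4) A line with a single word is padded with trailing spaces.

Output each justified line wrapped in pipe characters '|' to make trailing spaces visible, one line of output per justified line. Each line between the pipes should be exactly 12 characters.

Answer: |version     |
|light   read|
|oats   tower|
|walk by with|
|valley  cold|
|will    hard|
|number metal|
|brick       |

Derivation:
Line 1: ['version'] (min_width=7, slack=5)
Line 2: ['light', 'read'] (min_width=10, slack=2)
Line 3: ['oats', 'tower'] (min_width=10, slack=2)
Line 4: ['walk', 'by', 'with'] (min_width=12, slack=0)
Line 5: ['valley', 'cold'] (min_width=11, slack=1)
Line 6: ['will', 'hard'] (min_width=9, slack=3)
Line 7: ['number', 'metal'] (min_width=12, slack=0)
Line 8: ['brick'] (min_width=5, slack=7)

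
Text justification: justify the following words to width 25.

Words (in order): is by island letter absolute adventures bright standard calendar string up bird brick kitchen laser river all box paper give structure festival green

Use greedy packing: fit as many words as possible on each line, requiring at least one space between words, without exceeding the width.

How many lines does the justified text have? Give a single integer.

Answer: 7

Derivation:
Line 1: ['is', 'by', 'island', 'letter'] (min_width=19, slack=6)
Line 2: ['absolute', 'adventures'] (min_width=19, slack=6)
Line 3: ['bright', 'standard', 'calendar'] (min_width=24, slack=1)
Line 4: ['string', 'up', 'bird', 'brick'] (min_width=20, slack=5)
Line 5: ['kitchen', 'laser', 'river', 'all'] (min_width=23, slack=2)
Line 6: ['box', 'paper', 'give', 'structure'] (min_width=24, slack=1)
Line 7: ['festival', 'green'] (min_width=14, slack=11)
Total lines: 7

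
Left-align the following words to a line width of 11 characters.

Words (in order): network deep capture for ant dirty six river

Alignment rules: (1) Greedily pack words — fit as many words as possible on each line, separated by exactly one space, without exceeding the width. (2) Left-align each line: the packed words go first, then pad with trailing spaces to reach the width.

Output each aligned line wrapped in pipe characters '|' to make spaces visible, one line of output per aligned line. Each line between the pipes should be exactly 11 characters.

Answer: |network    |
|deep       |
|capture for|
|ant dirty  |
|six river  |

Derivation:
Line 1: ['network'] (min_width=7, slack=4)
Line 2: ['deep'] (min_width=4, slack=7)
Line 3: ['capture', 'for'] (min_width=11, slack=0)
Line 4: ['ant', 'dirty'] (min_width=9, slack=2)
Line 5: ['six', 'river'] (min_width=9, slack=2)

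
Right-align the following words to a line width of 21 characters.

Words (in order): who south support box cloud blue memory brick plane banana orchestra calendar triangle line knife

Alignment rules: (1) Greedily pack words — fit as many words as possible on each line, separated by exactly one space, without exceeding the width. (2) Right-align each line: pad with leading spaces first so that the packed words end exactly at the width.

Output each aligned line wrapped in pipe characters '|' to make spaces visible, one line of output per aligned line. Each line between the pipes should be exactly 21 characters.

Line 1: ['who', 'south', 'support', 'box'] (min_width=21, slack=0)
Line 2: ['cloud', 'blue', 'memory'] (min_width=17, slack=4)
Line 3: ['brick', 'plane', 'banana'] (min_width=18, slack=3)
Line 4: ['orchestra', 'calendar'] (min_width=18, slack=3)
Line 5: ['triangle', 'line', 'knife'] (min_width=19, slack=2)

Answer: |who south support box|
|    cloud blue memory|
|   brick plane banana|
|   orchestra calendar|
|  triangle line knife|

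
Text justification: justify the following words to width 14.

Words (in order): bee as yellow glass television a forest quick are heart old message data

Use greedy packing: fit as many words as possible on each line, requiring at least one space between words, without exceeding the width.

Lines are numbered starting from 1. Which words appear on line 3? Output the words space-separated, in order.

Line 1: ['bee', 'as', 'yellow'] (min_width=13, slack=1)
Line 2: ['glass'] (min_width=5, slack=9)
Line 3: ['television', 'a'] (min_width=12, slack=2)
Line 4: ['forest', 'quick'] (min_width=12, slack=2)
Line 5: ['are', 'heart', 'old'] (min_width=13, slack=1)
Line 6: ['message', 'data'] (min_width=12, slack=2)

Answer: television a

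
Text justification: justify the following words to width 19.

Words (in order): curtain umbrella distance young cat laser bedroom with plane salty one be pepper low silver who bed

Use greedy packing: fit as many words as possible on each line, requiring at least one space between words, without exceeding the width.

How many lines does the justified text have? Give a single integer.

Answer: 6

Derivation:
Line 1: ['curtain', 'umbrella'] (min_width=16, slack=3)
Line 2: ['distance', 'young', 'cat'] (min_width=18, slack=1)
Line 3: ['laser', 'bedroom', 'with'] (min_width=18, slack=1)
Line 4: ['plane', 'salty', 'one', 'be'] (min_width=18, slack=1)
Line 5: ['pepper', 'low', 'silver'] (min_width=17, slack=2)
Line 6: ['who', 'bed'] (min_width=7, slack=12)
Total lines: 6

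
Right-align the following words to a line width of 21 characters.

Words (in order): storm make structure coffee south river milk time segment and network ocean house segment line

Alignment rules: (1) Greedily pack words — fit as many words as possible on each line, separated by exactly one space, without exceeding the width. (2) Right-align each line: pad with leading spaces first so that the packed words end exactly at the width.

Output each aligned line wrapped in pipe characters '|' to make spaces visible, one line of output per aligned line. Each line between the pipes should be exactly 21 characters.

Line 1: ['storm', 'make', 'structure'] (min_width=20, slack=1)
Line 2: ['coffee', 'south', 'river'] (min_width=18, slack=3)
Line 3: ['milk', 'time', 'segment', 'and'] (min_width=21, slack=0)
Line 4: ['network', 'ocean', 'house'] (min_width=19, slack=2)
Line 5: ['segment', 'line'] (min_width=12, slack=9)

Answer: | storm make structure|
|   coffee south river|
|milk time segment and|
|  network ocean house|
|         segment line|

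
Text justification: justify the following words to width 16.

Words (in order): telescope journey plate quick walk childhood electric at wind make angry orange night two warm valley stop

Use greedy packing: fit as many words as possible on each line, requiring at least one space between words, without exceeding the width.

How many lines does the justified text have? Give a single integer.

Line 1: ['telescope'] (min_width=9, slack=7)
Line 2: ['journey', 'plate'] (min_width=13, slack=3)
Line 3: ['quick', 'walk'] (min_width=10, slack=6)
Line 4: ['childhood'] (min_width=9, slack=7)
Line 5: ['electric', 'at', 'wind'] (min_width=16, slack=0)
Line 6: ['make', 'angry'] (min_width=10, slack=6)
Line 7: ['orange', 'night', 'two'] (min_width=16, slack=0)
Line 8: ['warm', 'valley', 'stop'] (min_width=16, slack=0)
Total lines: 8

Answer: 8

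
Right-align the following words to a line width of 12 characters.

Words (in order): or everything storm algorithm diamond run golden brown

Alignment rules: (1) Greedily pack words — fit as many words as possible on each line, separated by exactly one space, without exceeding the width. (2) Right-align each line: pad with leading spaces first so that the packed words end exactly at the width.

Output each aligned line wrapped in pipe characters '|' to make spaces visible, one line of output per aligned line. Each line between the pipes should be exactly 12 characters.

Line 1: ['or'] (min_width=2, slack=10)
Line 2: ['everything'] (min_width=10, slack=2)
Line 3: ['storm'] (min_width=5, slack=7)
Line 4: ['algorithm'] (min_width=9, slack=3)
Line 5: ['diamond', 'run'] (min_width=11, slack=1)
Line 6: ['golden', 'brown'] (min_width=12, slack=0)

Answer: |          or|
|  everything|
|       storm|
|   algorithm|
| diamond run|
|golden brown|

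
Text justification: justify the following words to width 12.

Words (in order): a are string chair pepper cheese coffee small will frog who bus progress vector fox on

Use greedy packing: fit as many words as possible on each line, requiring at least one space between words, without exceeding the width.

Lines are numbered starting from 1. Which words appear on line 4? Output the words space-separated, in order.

Answer: coffee small

Derivation:
Line 1: ['a', 'are', 'string'] (min_width=12, slack=0)
Line 2: ['chair', 'pepper'] (min_width=12, slack=0)
Line 3: ['cheese'] (min_width=6, slack=6)
Line 4: ['coffee', 'small'] (min_width=12, slack=0)
Line 5: ['will', 'frog'] (min_width=9, slack=3)
Line 6: ['who', 'bus'] (min_width=7, slack=5)
Line 7: ['progress'] (min_width=8, slack=4)
Line 8: ['vector', 'fox'] (min_width=10, slack=2)
Line 9: ['on'] (min_width=2, slack=10)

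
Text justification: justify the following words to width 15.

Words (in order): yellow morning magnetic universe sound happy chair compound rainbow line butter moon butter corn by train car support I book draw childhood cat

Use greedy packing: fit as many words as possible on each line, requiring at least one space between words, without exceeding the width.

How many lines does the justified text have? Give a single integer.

Answer: 12

Derivation:
Line 1: ['yellow', 'morning'] (min_width=14, slack=1)
Line 2: ['magnetic'] (min_width=8, slack=7)
Line 3: ['universe', 'sound'] (min_width=14, slack=1)
Line 4: ['happy', 'chair'] (min_width=11, slack=4)
Line 5: ['compound'] (min_width=8, slack=7)
Line 6: ['rainbow', 'line'] (min_width=12, slack=3)
Line 7: ['butter', 'moon'] (min_width=11, slack=4)
Line 8: ['butter', 'corn', 'by'] (min_width=14, slack=1)
Line 9: ['train', 'car'] (min_width=9, slack=6)
Line 10: ['support', 'I', 'book'] (min_width=14, slack=1)
Line 11: ['draw', 'childhood'] (min_width=14, slack=1)
Line 12: ['cat'] (min_width=3, slack=12)
Total lines: 12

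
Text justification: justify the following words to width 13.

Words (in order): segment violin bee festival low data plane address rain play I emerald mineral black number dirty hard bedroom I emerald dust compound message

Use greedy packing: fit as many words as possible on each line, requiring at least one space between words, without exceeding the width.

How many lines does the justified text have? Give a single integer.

Answer: 13

Derivation:
Line 1: ['segment'] (min_width=7, slack=6)
Line 2: ['violin', 'bee'] (min_width=10, slack=3)
Line 3: ['festival', 'low'] (min_width=12, slack=1)
Line 4: ['data', 'plane'] (min_width=10, slack=3)
Line 5: ['address', 'rain'] (min_width=12, slack=1)
Line 6: ['play', 'I'] (min_width=6, slack=7)
Line 7: ['emerald'] (min_width=7, slack=6)
Line 8: ['mineral', 'black'] (min_width=13, slack=0)
Line 9: ['number', 'dirty'] (min_width=12, slack=1)
Line 10: ['hard', 'bedroom'] (min_width=12, slack=1)
Line 11: ['I', 'emerald'] (min_width=9, slack=4)
Line 12: ['dust', 'compound'] (min_width=13, slack=0)
Line 13: ['message'] (min_width=7, slack=6)
Total lines: 13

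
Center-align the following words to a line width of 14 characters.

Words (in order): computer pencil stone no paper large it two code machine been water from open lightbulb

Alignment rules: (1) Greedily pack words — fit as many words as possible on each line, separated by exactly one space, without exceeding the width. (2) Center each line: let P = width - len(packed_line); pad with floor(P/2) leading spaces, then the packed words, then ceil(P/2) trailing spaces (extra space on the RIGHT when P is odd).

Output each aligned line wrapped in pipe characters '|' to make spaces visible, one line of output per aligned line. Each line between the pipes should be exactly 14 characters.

Line 1: ['computer'] (min_width=8, slack=6)
Line 2: ['pencil', 'stone'] (min_width=12, slack=2)
Line 3: ['no', 'paper', 'large'] (min_width=14, slack=0)
Line 4: ['it', 'two', 'code'] (min_width=11, slack=3)
Line 5: ['machine', 'been'] (min_width=12, slack=2)
Line 6: ['water', 'from'] (min_width=10, slack=4)
Line 7: ['open', 'lightbulb'] (min_width=14, slack=0)

Answer: |   computer   |
| pencil stone |
|no paper large|
| it two code  |
| machine been |
|  water from  |
|open lightbulb|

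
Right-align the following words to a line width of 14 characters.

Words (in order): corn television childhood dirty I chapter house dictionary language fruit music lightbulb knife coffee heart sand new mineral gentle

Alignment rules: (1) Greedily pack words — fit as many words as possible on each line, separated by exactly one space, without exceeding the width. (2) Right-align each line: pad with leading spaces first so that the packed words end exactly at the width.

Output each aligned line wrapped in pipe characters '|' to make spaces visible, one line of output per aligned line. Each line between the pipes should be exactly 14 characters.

Line 1: ['corn'] (min_width=4, slack=10)
Line 2: ['television'] (min_width=10, slack=4)
Line 3: ['childhood'] (min_width=9, slack=5)
Line 4: ['dirty', 'I'] (min_width=7, slack=7)
Line 5: ['chapter', 'house'] (min_width=13, slack=1)
Line 6: ['dictionary'] (min_width=10, slack=4)
Line 7: ['language', 'fruit'] (min_width=14, slack=0)
Line 8: ['music'] (min_width=5, slack=9)
Line 9: ['lightbulb'] (min_width=9, slack=5)
Line 10: ['knife', 'coffee'] (min_width=12, slack=2)
Line 11: ['heart', 'sand', 'new'] (min_width=14, slack=0)
Line 12: ['mineral', 'gentle'] (min_width=14, slack=0)

Answer: |          corn|
|    television|
|     childhood|
|       dirty I|
| chapter house|
|    dictionary|
|language fruit|
|         music|
|     lightbulb|
|  knife coffee|
|heart sand new|
|mineral gentle|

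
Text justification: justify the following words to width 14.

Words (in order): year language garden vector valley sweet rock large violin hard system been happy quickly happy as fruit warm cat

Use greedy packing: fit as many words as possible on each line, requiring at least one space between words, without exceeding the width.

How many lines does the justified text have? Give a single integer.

Line 1: ['year', 'language'] (min_width=13, slack=1)
Line 2: ['garden', 'vector'] (min_width=13, slack=1)
Line 3: ['valley', 'sweet'] (min_width=12, slack=2)
Line 4: ['rock', 'large'] (min_width=10, slack=4)
Line 5: ['violin', 'hard'] (min_width=11, slack=3)
Line 6: ['system', 'been'] (min_width=11, slack=3)
Line 7: ['happy', 'quickly'] (min_width=13, slack=1)
Line 8: ['happy', 'as', 'fruit'] (min_width=14, slack=0)
Line 9: ['warm', 'cat'] (min_width=8, slack=6)
Total lines: 9

Answer: 9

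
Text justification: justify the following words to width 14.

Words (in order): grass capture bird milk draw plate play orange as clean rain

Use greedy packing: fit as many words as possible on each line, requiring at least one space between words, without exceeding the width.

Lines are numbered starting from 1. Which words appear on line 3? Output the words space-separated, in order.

Answer: plate play

Derivation:
Line 1: ['grass', 'capture'] (min_width=13, slack=1)
Line 2: ['bird', 'milk', 'draw'] (min_width=14, slack=0)
Line 3: ['plate', 'play'] (min_width=10, slack=4)
Line 4: ['orange', 'as'] (min_width=9, slack=5)
Line 5: ['clean', 'rain'] (min_width=10, slack=4)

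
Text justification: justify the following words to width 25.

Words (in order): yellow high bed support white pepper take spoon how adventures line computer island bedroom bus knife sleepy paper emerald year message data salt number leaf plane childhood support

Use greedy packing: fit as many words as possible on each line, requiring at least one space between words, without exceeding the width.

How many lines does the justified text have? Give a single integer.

Line 1: ['yellow', 'high', 'bed', 'support'] (min_width=23, slack=2)
Line 2: ['white', 'pepper', 'take', 'spoon'] (min_width=23, slack=2)
Line 3: ['how', 'adventures', 'line'] (min_width=19, slack=6)
Line 4: ['computer', 'island', 'bedroom'] (min_width=23, slack=2)
Line 5: ['bus', 'knife', 'sleepy', 'paper'] (min_width=22, slack=3)
Line 6: ['emerald', 'year', 'message', 'data'] (min_width=25, slack=0)
Line 7: ['salt', 'number', 'leaf', 'plane'] (min_width=22, slack=3)
Line 8: ['childhood', 'support'] (min_width=17, slack=8)
Total lines: 8

Answer: 8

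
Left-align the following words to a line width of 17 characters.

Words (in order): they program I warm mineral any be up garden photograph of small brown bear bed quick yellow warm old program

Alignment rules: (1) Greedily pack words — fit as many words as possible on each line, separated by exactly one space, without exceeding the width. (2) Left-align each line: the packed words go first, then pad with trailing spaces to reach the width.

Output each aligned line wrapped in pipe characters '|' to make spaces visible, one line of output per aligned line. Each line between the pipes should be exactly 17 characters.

Answer: |they program I   |
|warm mineral any |
|be up garden     |
|photograph of    |
|small brown bear |
|bed quick yellow |
|warm old program |

Derivation:
Line 1: ['they', 'program', 'I'] (min_width=14, slack=3)
Line 2: ['warm', 'mineral', 'any'] (min_width=16, slack=1)
Line 3: ['be', 'up', 'garden'] (min_width=12, slack=5)
Line 4: ['photograph', 'of'] (min_width=13, slack=4)
Line 5: ['small', 'brown', 'bear'] (min_width=16, slack=1)
Line 6: ['bed', 'quick', 'yellow'] (min_width=16, slack=1)
Line 7: ['warm', 'old', 'program'] (min_width=16, slack=1)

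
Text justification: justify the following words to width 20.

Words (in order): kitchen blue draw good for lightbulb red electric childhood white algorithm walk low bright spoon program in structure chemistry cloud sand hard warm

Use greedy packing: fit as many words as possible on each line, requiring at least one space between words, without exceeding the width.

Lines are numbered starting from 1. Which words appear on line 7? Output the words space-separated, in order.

Line 1: ['kitchen', 'blue', 'draw'] (min_width=17, slack=3)
Line 2: ['good', 'for', 'lightbulb'] (min_width=18, slack=2)
Line 3: ['red', 'electric'] (min_width=12, slack=8)
Line 4: ['childhood', 'white'] (min_width=15, slack=5)
Line 5: ['algorithm', 'walk', 'low'] (min_width=18, slack=2)
Line 6: ['bright', 'spoon', 'program'] (min_width=20, slack=0)
Line 7: ['in', 'structure'] (min_width=12, slack=8)
Line 8: ['chemistry', 'cloud', 'sand'] (min_width=20, slack=0)
Line 9: ['hard', 'warm'] (min_width=9, slack=11)

Answer: in structure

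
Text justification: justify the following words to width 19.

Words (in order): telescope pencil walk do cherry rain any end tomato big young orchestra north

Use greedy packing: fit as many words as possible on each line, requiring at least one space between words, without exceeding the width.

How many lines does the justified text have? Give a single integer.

Answer: 5

Derivation:
Line 1: ['telescope', 'pencil'] (min_width=16, slack=3)
Line 2: ['walk', 'do', 'cherry', 'rain'] (min_width=19, slack=0)
Line 3: ['any', 'end', 'tomato', 'big'] (min_width=18, slack=1)
Line 4: ['young', 'orchestra'] (min_width=15, slack=4)
Line 5: ['north'] (min_width=5, slack=14)
Total lines: 5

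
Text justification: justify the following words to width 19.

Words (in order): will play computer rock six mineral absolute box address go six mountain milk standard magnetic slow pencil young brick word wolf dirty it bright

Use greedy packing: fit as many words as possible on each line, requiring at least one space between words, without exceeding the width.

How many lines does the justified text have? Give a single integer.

Answer: 9

Derivation:
Line 1: ['will', 'play', 'computer'] (min_width=18, slack=1)
Line 2: ['rock', 'six', 'mineral'] (min_width=16, slack=3)
Line 3: ['absolute', 'box'] (min_width=12, slack=7)
Line 4: ['address', 'go', 'six'] (min_width=14, slack=5)
Line 5: ['mountain', 'milk'] (min_width=13, slack=6)
Line 6: ['standard', 'magnetic'] (min_width=17, slack=2)
Line 7: ['slow', 'pencil', 'young'] (min_width=17, slack=2)
Line 8: ['brick', 'word', 'wolf'] (min_width=15, slack=4)
Line 9: ['dirty', 'it', 'bright'] (min_width=15, slack=4)
Total lines: 9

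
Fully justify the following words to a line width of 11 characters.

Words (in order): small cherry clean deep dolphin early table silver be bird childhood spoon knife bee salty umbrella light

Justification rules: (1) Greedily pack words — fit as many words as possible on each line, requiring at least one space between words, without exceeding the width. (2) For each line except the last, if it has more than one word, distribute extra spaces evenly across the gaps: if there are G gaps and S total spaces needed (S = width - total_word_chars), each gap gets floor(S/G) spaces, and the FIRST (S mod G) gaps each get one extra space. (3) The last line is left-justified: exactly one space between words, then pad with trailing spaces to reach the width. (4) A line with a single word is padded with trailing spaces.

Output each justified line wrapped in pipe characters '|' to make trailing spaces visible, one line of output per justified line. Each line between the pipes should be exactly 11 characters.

Answer: |small      |
|cherry     |
|clean  deep|
|dolphin    |
|early table|
|silver   be|
|bird       |
|childhood  |
|spoon knife|
|bee   salty|
|umbrella   |
|light      |

Derivation:
Line 1: ['small'] (min_width=5, slack=6)
Line 2: ['cherry'] (min_width=6, slack=5)
Line 3: ['clean', 'deep'] (min_width=10, slack=1)
Line 4: ['dolphin'] (min_width=7, slack=4)
Line 5: ['early', 'table'] (min_width=11, slack=0)
Line 6: ['silver', 'be'] (min_width=9, slack=2)
Line 7: ['bird'] (min_width=4, slack=7)
Line 8: ['childhood'] (min_width=9, slack=2)
Line 9: ['spoon', 'knife'] (min_width=11, slack=0)
Line 10: ['bee', 'salty'] (min_width=9, slack=2)
Line 11: ['umbrella'] (min_width=8, slack=3)
Line 12: ['light'] (min_width=5, slack=6)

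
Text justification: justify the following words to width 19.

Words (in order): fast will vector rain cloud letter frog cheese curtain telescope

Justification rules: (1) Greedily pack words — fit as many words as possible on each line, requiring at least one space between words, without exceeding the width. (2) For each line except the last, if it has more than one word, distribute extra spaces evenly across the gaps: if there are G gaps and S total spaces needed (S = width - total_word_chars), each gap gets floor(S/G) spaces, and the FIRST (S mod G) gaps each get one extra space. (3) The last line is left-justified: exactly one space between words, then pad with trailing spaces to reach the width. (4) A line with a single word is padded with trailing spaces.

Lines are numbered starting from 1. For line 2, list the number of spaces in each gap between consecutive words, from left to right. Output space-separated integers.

Answer: 2 2

Derivation:
Line 1: ['fast', 'will', 'vector'] (min_width=16, slack=3)
Line 2: ['rain', 'cloud', 'letter'] (min_width=17, slack=2)
Line 3: ['frog', 'cheese', 'curtain'] (min_width=19, slack=0)
Line 4: ['telescope'] (min_width=9, slack=10)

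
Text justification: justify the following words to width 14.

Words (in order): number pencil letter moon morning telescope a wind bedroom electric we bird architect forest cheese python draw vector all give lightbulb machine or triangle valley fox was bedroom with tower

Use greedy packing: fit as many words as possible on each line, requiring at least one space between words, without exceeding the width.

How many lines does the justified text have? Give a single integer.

Answer: 16

Derivation:
Line 1: ['number', 'pencil'] (min_width=13, slack=1)
Line 2: ['letter', 'moon'] (min_width=11, slack=3)
Line 3: ['morning'] (min_width=7, slack=7)
Line 4: ['telescope', 'a'] (min_width=11, slack=3)
Line 5: ['wind', 'bedroom'] (min_width=12, slack=2)
Line 6: ['electric', 'we'] (min_width=11, slack=3)
Line 7: ['bird', 'architect'] (min_width=14, slack=0)
Line 8: ['forest', 'cheese'] (min_width=13, slack=1)
Line 9: ['python', 'draw'] (min_width=11, slack=3)
Line 10: ['vector', 'all'] (min_width=10, slack=4)
Line 11: ['give', 'lightbulb'] (min_width=14, slack=0)
Line 12: ['machine', 'or'] (min_width=10, slack=4)
Line 13: ['triangle'] (min_width=8, slack=6)
Line 14: ['valley', 'fox', 'was'] (min_width=14, slack=0)
Line 15: ['bedroom', 'with'] (min_width=12, slack=2)
Line 16: ['tower'] (min_width=5, slack=9)
Total lines: 16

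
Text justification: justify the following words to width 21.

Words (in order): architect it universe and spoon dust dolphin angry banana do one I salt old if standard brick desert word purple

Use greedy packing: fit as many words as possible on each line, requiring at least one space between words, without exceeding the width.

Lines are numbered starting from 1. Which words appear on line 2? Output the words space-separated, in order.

Line 1: ['architect', 'it', 'universe'] (min_width=21, slack=0)
Line 2: ['and', 'spoon', 'dust'] (min_width=14, slack=7)
Line 3: ['dolphin', 'angry', 'banana'] (min_width=20, slack=1)
Line 4: ['do', 'one', 'I', 'salt', 'old', 'if'] (min_width=20, slack=1)
Line 5: ['standard', 'brick', 'desert'] (min_width=21, slack=0)
Line 6: ['word', 'purple'] (min_width=11, slack=10)

Answer: and spoon dust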